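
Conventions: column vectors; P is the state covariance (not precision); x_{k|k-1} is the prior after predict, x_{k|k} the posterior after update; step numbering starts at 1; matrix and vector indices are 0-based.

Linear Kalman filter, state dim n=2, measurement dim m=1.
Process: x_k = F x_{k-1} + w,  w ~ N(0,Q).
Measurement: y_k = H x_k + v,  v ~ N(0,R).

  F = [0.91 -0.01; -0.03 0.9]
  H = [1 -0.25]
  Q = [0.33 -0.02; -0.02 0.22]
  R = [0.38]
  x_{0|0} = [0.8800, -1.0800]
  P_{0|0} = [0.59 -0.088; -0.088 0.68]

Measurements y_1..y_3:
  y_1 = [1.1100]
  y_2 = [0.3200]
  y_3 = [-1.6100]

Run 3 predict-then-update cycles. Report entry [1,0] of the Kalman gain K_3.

step 1: x^-=[0.8116, -0.9984]  P^-=[0.8202 -0.1143; -0.1143 0.7761]  S=[1.3059]  K=[0.6500; -0.2361]  nu=[0.0488]  x^+=[0.8433, -1.0099]  P^+=[0.2685 0.0861; 0.0861 0.7033]
step 2: x^-=[0.7775, -0.9342]  P^-=[0.5509 0.0369; 0.0369 0.7852]  S=[0.9615]  K=[0.5633; -0.1658]  nu=[-0.6911]  x^+=[0.3882, -0.8196]  P^+=[0.2457 0.1267; 0.1267 0.7588]
step 3: x^-=[0.3615, -0.7493]  P^-=[0.5313 0.0703; 0.0703 0.8280]  S=[0.9279]  K=[0.5536; -0.1474]  nu=[-2.1588]  x^+=[-0.8337, -0.4312]  P^+=[0.2469 0.1460; 0.1460 0.8079]

K[1,0] = -0.1474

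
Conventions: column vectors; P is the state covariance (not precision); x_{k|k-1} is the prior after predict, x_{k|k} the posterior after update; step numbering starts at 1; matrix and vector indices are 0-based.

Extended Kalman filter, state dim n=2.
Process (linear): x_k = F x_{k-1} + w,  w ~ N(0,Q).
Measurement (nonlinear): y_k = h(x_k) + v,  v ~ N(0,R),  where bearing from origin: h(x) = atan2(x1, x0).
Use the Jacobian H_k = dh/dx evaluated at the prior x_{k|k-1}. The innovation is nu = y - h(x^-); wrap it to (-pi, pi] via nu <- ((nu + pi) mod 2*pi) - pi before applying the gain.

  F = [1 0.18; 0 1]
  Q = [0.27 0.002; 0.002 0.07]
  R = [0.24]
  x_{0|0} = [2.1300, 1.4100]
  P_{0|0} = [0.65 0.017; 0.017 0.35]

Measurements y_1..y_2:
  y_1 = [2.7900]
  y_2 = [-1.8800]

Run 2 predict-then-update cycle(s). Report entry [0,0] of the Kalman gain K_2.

step 1: x^-=[2.3838, 1.4100]  P^-=[0.9375 0.0820; 0.0820 0.4200]  H_jac=[-0.1838 0.3108]  S=[0.3029]  K=[-0.4848; 0.3812]  nu=[2.2559]  x^+=[1.2901, 2.2699]  P^+=[0.8663 0.1380; 0.1380 0.3760]
step 2: x^-=[1.6987, 2.2699]  P^-=[1.1981 0.2077; 0.2077 0.4460]  H_jac=[-0.2824 0.2113]  S=[0.3307]  K=[-0.8905; 0.1077]  nu=[-2.8084]  x^+=[4.1994, 1.9675]  P^+=[0.9359 0.2394; 0.2394 0.4422]

K[0,0] = -0.8905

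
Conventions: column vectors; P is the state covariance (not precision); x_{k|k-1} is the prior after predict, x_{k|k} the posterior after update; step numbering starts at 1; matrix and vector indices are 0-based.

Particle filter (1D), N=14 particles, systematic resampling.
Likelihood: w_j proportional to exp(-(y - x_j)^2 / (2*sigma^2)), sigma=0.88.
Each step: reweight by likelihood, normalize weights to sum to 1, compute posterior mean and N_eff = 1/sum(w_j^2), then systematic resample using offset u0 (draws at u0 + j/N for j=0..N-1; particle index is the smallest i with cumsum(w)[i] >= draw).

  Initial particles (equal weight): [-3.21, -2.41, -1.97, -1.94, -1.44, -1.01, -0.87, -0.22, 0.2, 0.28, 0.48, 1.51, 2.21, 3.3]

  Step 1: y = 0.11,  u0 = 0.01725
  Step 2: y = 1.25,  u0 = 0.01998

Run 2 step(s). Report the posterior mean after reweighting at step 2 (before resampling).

post_mean = 0.4442

step 1: w=[0.0001, 0.0030, 0.0111, 0.0120, 0.0385, 0.0808, 0.0977, 0.1693, 0.1807, 0.1783, 0.1663, 0.0512, 0.0105, 0.0003]  mean=-0.0450  Neff=7.0751  idx=[3, 5, 6, 6, 7, 7, 8, 8, 8, 9, 9, 10, 10, 11]
step 2: w=[0.0003, 0.0067, 0.0099, 0.0099, 0.0448, 0.0448, 0.0888, 0.0888, 0.0888, 0.0986, 0.0986, 0.1234, 0.1234, 0.1732]  mean=0.4442  Neff=9.2763  idx=[3, 5, 6, 7, 8, 8, 9, 10, 11, 11, 12, 12, 13, 13]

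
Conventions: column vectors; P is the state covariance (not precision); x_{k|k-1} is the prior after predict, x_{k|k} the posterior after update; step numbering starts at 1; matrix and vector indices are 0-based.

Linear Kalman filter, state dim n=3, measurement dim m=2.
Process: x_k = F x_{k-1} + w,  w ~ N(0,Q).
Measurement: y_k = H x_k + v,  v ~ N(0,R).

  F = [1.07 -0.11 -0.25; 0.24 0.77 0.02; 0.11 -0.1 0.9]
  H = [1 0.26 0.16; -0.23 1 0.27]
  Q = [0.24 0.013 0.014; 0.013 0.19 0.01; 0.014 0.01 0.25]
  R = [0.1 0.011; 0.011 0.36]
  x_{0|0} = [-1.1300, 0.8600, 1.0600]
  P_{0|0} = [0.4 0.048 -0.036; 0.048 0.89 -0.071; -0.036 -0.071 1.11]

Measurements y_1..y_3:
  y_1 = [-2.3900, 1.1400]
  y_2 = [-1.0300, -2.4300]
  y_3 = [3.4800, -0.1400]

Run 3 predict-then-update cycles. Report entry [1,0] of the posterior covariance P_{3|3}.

step 1: x^-=[-1.5687, 0.4122, 0.7437]  P^-=[0.7822 0.0883 -0.2130; 0.0883 0.7564 -0.0820; -0.2130 -0.0820 1.1674]  S=[0.9341 0.0926; 0.0926 1.1844]  K=[0.8445 -0.1920; 0.2330 0.5845; -0.0751 0.2441]  nu=[-1.0475, 0.1662]  x^+=[-2.4852, 0.2653, 0.8630]  P^+=[0.1024 -0.0042 -0.1187; -0.0042 0.2757 -0.2359; -0.1187 -0.2359 1.0950]
step 2: x^-=[-2.9040, -0.3749, 0.4768]  P^-=[0.4806 0.0576 -0.3104; 0.0576 0.3498 -0.1780; -0.3104 -0.1780 1.1600]  S=[0.5497 -0.0176; -0.0176 0.7358]  K=[0.8057 -0.1665; 0.2312 0.3977; -0.3023 0.2736]  nu=[1.8952, -2.8517]  x^+=[-0.9022, -1.0708, -0.8764]  P^+=[0.0985 0.0089 -0.1382; 0.0089 0.2073 -0.2206; -0.1382 -0.2206 1.0517]
step 3: x^-=[-0.6284, -1.0586, -0.7809]  P^-=[0.4807 0.0709 -0.3227; 0.0709 0.3142 -0.1665; -0.3227 -0.1665 1.1173]  S=[0.5503 -0.0166; -0.0166 0.6987]  K=[0.8083 -0.1624; 0.2399 0.3677; -0.3315 0.2919]  nu=[4.5086, 0.9849]  x^+=[2.8561, 0.3851, -1.9879]  P^+=[0.0984 0.0102 -0.1374; 0.0102 0.1910 -0.1986; -0.1374 -0.1986 0.9941]

P_post[1,0] = 0.0102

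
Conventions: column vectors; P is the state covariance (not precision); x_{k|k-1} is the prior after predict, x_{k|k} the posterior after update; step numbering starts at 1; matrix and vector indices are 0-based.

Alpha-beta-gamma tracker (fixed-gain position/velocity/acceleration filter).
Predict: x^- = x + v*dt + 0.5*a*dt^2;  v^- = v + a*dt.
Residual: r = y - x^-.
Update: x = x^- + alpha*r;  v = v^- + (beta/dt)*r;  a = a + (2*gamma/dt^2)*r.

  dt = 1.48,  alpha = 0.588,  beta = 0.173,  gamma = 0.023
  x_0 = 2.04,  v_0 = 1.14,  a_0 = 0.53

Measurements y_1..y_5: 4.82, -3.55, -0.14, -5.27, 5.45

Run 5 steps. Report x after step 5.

step 1: x_pred=4.3077  r=0.5123  x^+=4.6089  v^+=1.9843  a^+=0.5408
step 2: x_pred=8.1379  r=-11.6879  x^+=1.2654  v^+=1.4184  a^+=0.2953
step 3: x_pred=3.6881  r=-3.8281  x^+=1.4372  v^+=1.4080  a^+=0.2149
step 4: x_pred=3.7563  r=-9.0263  x^+=-1.5512  v^+=0.6709  a^+=0.0254
step 5: x_pred=-0.5304  r=5.9804  x^+=2.9861  v^+=1.4075  a^+=0.1509

x_post = 2.9861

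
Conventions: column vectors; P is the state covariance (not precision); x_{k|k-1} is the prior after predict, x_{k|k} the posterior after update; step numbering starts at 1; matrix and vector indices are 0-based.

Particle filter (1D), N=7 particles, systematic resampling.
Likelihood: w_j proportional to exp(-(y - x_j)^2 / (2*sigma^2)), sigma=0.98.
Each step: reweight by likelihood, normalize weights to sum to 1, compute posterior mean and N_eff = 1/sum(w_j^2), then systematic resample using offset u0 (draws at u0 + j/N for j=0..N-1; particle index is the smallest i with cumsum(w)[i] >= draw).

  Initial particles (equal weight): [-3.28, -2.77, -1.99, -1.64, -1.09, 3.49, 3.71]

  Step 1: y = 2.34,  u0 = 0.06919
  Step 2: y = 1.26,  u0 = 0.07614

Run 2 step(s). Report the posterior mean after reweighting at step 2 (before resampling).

post_mean = 3.5571

step 1: w=[0.0000, 0.0000, 0.0001, 0.0003, 0.0025, 0.5700, 0.4271]  mean=3.5707  Neff=1.9709  idx=[5, 5, 5, 5, 6, 6, 6]
step 2: w=[0.1738, 0.1738, 0.1738, 0.1738, 0.1017, 0.1017, 0.1017]  mean=3.5571  Neff=6.5890  idx=[0, 1, 2, 2, 3, 4, 6]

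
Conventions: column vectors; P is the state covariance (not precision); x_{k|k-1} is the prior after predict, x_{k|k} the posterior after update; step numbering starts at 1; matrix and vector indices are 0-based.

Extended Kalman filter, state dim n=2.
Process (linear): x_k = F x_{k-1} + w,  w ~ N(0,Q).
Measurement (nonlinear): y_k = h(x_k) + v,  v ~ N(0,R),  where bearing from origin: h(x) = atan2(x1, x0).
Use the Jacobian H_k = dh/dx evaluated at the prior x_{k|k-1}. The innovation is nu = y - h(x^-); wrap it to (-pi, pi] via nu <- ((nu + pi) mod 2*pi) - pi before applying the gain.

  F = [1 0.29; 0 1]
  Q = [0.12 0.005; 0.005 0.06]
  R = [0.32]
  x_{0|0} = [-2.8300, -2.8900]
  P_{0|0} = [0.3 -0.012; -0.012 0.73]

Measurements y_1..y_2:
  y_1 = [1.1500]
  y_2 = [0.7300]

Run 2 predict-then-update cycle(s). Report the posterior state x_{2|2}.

step 1: x^-=[-3.6681, -2.8900]  P^-=[0.4744 0.2047; 0.2047 0.7900]  H_jac=[0.1325 -0.1682]  S=[0.3416]  K=[0.0833; -0.3096]  nu=[-2.6589]  x^+=[-3.8895, -2.0667]  P^+=[0.4721 0.2135; 0.2135 0.7573]
step 2: x^-=[-4.4889, -2.0667]  P^-=[0.7796 0.4381; 0.4381 0.8173]  H_jac=[0.0846 -0.1838]  S=[0.3396]  K=[-0.0429; -0.3332]  nu=[-2.8431]  x^+=[-4.3670, -1.1194]  P^+=[0.7790 0.4333; 0.4333 0.7796]

x_post = [-4.3670, -1.1194]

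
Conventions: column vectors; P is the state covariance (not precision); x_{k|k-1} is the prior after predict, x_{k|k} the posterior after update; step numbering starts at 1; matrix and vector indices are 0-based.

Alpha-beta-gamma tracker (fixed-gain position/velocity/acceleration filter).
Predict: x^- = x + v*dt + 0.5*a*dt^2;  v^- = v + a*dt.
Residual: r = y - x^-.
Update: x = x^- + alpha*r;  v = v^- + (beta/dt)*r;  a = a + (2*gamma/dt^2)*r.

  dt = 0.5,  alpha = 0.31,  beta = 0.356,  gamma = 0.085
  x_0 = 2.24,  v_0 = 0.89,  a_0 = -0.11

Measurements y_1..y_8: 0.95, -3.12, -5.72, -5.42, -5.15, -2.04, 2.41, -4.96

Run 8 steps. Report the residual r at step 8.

resid = -9.6688

step 1: x_pred=2.6713  r=-1.7213  x^+=2.1377  v^+=-0.3905  a^+=-1.2805
step 2: x_pred=1.7823  r=-4.9023  x^+=0.2626  v^+=-4.5212  a^+=-4.6140
step 3: x_pred=-2.5748  r=-3.1452  x^+=-3.5498  v^+=-9.0677  a^+=-6.7528
step 4: x_pred=-8.9277  r=3.5077  x^+=-7.8403  v^+=-9.9466  a^+=-4.3676
step 5: x_pred=-13.3596  r=8.2096  x^+=-10.8146  v^+=-6.2852  a^+=1.2149
step 6: x_pred=-13.8053  r=11.7653  x^+=-10.1581  v^+=2.6992  a^+=9.2153
step 7: x_pred=-7.6565  r=10.0665  x^+=-4.5359  v^+=14.4742  a^+=16.0606
step 8: x_pred=4.7088  r=-9.6688  x^+=1.7115  v^+=15.6204  a^+=9.4858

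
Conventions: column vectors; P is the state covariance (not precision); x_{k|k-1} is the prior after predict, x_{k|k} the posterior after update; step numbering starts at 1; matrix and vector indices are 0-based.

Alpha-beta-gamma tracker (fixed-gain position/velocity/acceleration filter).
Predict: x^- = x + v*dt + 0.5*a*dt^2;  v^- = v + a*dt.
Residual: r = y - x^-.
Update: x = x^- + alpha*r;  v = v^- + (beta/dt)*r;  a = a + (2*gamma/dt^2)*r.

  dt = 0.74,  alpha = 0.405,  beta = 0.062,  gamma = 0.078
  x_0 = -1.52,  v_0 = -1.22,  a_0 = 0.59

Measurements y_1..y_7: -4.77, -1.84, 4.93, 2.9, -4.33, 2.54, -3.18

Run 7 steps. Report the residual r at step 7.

resid = -10.7831

step 1: x_pred=-2.2613  r=-2.5087  x^+=-3.2773  v^+=-0.9936  a^+=-0.1247
step 2: x_pred=-4.0467  r=2.2067  x^+=-3.1530  v^+=-0.9010  a^+=0.5040
step 3: x_pred=-3.6817  r=8.6117  x^+=-0.1940  v^+=0.1935  a^+=2.9573
step 4: x_pred=0.7589  r=2.1411  x^+=1.6260  v^+=2.5612  a^+=3.5672
step 5: x_pred=4.4981  r=-8.8281  x^+=0.9227  v^+=4.4613  a^+=1.0523
step 6: x_pred=4.5122  r=-1.9722  x^+=3.7135  v^+=5.0748  a^+=0.4904
step 7: x_pred=7.6031  r=-10.7831  x^+=3.2359  v^+=4.5343  a^+=-2.5814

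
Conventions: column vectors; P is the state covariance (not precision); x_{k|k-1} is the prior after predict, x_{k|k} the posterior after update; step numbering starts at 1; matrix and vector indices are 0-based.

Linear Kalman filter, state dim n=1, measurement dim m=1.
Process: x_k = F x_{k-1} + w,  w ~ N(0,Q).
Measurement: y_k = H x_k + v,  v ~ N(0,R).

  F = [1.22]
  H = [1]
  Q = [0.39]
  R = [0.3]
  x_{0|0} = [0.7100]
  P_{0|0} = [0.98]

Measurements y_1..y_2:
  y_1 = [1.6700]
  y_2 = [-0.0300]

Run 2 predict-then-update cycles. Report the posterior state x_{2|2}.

step 1: x^-=[0.8662]  P^-=[1.8486]  S=[2.1486]  K=[0.8604]  nu=[0.8038]  x^+=[1.5578]  P^+=[0.2581]
step 2: x^-=[1.9005]  P^-=[0.7742]  S=[1.0742]  K=[0.7207]  nu=[-1.9305]  x^+=[0.5092]  P^+=[0.2162]

x_post = [0.5092]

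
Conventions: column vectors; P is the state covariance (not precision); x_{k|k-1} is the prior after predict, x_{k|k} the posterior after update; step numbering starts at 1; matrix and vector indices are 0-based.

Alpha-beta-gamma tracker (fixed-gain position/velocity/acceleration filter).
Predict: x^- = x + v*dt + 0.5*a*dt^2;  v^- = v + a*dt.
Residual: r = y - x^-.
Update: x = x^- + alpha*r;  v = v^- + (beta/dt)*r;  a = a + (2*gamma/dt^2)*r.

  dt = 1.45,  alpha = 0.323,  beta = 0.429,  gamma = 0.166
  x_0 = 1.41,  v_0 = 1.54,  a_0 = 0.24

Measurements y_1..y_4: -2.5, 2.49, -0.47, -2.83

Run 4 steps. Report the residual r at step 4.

resid = 0.2914

step 1: x_pred=3.8953  r=-6.3953  x^+=1.8296  v^+=-0.0041  a^+=-0.7699
step 2: x_pred=1.0143  r=1.4757  x^+=1.4910  v^+=-0.6838  a^+=-0.5368
step 3: x_pred=-0.0649  r=-0.4051  x^+=-0.1958  v^+=-1.5821  a^+=-0.6008
step 4: x_pred=-3.1214  r=0.2914  x^+=-3.0273  v^+=-2.3670  a^+=-0.5548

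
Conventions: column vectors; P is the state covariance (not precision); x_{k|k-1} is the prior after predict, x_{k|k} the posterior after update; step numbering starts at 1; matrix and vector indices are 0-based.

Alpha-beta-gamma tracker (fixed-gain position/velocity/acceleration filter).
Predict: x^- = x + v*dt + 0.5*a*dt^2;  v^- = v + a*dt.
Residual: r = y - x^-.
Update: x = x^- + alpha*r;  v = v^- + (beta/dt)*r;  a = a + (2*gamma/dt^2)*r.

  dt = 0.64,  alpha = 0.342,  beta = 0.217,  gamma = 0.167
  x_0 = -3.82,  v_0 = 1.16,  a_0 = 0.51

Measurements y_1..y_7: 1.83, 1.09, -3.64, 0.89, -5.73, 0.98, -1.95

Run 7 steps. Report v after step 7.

step 1: x_pred=-2.9732  r=4.8032  x^+=-1.3305  v^+=3.1150  a^+=4.4266
step 2: x_pred=1.5697  r=-0.4797  x^+=1.4056  v^+=5.7854  a^+=4.0355
step 3: x_pred=5.9347  r=-9.5747  x^+=2.6602  v^+=5.1217  a^+=-3.7720
step 4: x_pred=5.1655  r=-4.2755  x^+=3.7033  v^+=1.2579  a^+=-7.2584
step 5: x_pred=3.0218  r=-8.7518  x^+=0.0287  v^+=-6.3549  a^+=-14.3949
step 6: x_pred=-6.9865  r=7.9665  x^+=-4.2620  v^+=-12.8665  a^+=-7.8988
step 7: x_pred=-14.1142  r=12.1642  x^+=-9.9541  v^+=-13.7973  a^+=2.0203

v_post = -13.7973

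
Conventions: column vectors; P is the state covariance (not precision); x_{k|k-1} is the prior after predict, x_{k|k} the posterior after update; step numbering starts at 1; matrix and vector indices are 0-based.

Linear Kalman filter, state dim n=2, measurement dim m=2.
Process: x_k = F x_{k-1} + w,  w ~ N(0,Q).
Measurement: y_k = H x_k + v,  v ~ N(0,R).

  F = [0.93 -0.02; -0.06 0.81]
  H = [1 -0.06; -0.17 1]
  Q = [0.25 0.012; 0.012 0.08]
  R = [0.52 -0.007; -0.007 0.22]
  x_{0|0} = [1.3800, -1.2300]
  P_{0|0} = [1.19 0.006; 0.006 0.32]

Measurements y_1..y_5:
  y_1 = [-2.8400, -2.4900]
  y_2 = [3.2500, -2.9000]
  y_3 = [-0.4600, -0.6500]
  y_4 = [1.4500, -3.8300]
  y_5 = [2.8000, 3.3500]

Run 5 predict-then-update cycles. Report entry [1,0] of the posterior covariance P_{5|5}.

step 1: x^-=[1.3080, -1.0791]  P^-=[1.2791 -0.0551; -0.0551 0.2937]  S=[1.8068 -0.2977; -0.2977 0.5693]  K=[0.6904 -0.1177; 0.0519 0.5594]  nu=[-4.2127, -1.1885]  x^+=[-1.4606, -1.9627]  P^+=[0.3617 0.0308; 0.0308 0.1279]
step 2: x^-=[-1.3191, -1.5022]  P^-=[0.5617 0.0130; 0.0130 0.1622]  S=[1.0808 -0.0991; -0.0991 0.3941]  K=[0.5116 -0.0807; 0.0412 0.4165]  nu=[4.4790, -1.6221]  x^+=[1.1034, -1.9933]  P^+=[0.2681 0.0242; 0.0242 0.0955]
step 3: x^-=[1.0660, -1.6808]  P^-=[0.4810 0.0138; 0.0138 0.1412]  S=[0.9998 -0.0833; -0.0833 0.3705]  K=[0.4738 -0.0770; 0.0372 0.3833]  nu=[-1.6269, 1.2120]  x^+=[0.2019, -1.2768]  P^+=[0.2482 0.0220; 0.0220 0.0878]
step 4: x^-=[0.2133, -1.0463]  P^-=[0.4639 0.0133; 0.0133 0.1364]  S=[0.9828 -0.0806; -0.0806 0.3653]  K=[0.4649 -0.0769; 0.0360 0.3751]  nu=[1.1739, -2.7474]  x^+=[0.9704, -2.0346]  P^+=[0.2436 0.0212; 0.0212 0.0859]
step 5: x^-=[0.9432, -1.7063]  P^-=[0.4599 0.0130; 0.0130 0.1352]  S=[0.9788 -0.0801; -0.0801 0.3640]  K=[0.4627 -0.0771; 0.0356 0.3730]  nu=[1.7545, 5.2166]  x^+=[1.3527, 0.3021]  P^+=[0.2424 0.0210; 0.0210 0.0854]

P_post[1,0] = 0.0210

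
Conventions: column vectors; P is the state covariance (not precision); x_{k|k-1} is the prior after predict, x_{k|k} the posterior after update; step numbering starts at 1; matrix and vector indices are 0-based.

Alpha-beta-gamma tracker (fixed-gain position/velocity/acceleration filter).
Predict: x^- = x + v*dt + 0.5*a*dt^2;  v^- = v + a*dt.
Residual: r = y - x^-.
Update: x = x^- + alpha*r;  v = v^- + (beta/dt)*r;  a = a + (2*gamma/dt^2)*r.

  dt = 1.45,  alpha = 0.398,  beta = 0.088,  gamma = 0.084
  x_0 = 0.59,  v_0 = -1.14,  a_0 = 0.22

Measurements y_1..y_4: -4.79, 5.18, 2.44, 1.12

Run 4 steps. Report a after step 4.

step 1: x_pred=-0.8317  r=-3.9583  x^+=-2.4071  v^+=-1.0612  a^+=-0.0963
step 2: x_pred=-4.0471  r=9.2271  x^+=-0.3747  v^+=-0.6408  a^+=0.6410
step 3: x_pred=-0.6301  r=3.0701  x^+=0.5918  v^+=0.4749  a^+=0.8863
step 4: x_pred=2.2122  r=-1.0922  x^+=1.7775  v^+=1.6938  a^+=0.7991

a_post = 0.7991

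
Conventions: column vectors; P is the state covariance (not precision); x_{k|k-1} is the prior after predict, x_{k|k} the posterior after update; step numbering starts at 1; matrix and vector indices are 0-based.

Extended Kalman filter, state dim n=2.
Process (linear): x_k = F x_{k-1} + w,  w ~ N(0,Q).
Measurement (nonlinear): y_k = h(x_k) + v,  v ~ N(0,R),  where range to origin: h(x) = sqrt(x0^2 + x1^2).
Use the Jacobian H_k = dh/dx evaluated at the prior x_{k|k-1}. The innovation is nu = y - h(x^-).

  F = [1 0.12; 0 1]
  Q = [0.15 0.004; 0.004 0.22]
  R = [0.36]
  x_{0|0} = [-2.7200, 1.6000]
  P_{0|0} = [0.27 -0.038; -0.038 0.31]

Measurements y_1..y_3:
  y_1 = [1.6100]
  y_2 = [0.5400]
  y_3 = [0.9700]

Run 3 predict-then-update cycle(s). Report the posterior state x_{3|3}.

step 1: x^-=[-2.5280, 1.6000]  P^-=[0.4153 0.0032; 0.0032 0.5300]  H_jac=[-0.8450 0.5348]  S=[0.8052]  K=[-0.4337; 0.3486]  nu=[-1.3818]  x^+=[-1.9287, 1.1183]  P^+=[0.2639 0.1250; 0.1250 0.4321]
step 2: x^-=[-1.7945, 1.1183]  P^-=[0.4501 0.1808; 0.1808 0.6521]  H_jac=[-0.8487 0.5289]  S=[0.7043]  K=[-0.4066; 0.2718]  nu=[-1.5744]  x^+=[-1.1544, 0.6903]  P^+=[0.3337 0.2587; 0.2587 0.6001]
step 3: x^-=[-1.0715, 0.6903]  P^-=[0.5544 0.3347; 0.3347 0.8201]  H_jac=[-0.8407 0.5416]  S=[0.6876]  K=[-0.4142; 0.2368]  nu=[-0.3046]  x^+=[-0.9453, 0.6182]  P^+=[0.4364 0.4021; 0.4021 0.7815]

x_post = [-0.9453, 0.6182]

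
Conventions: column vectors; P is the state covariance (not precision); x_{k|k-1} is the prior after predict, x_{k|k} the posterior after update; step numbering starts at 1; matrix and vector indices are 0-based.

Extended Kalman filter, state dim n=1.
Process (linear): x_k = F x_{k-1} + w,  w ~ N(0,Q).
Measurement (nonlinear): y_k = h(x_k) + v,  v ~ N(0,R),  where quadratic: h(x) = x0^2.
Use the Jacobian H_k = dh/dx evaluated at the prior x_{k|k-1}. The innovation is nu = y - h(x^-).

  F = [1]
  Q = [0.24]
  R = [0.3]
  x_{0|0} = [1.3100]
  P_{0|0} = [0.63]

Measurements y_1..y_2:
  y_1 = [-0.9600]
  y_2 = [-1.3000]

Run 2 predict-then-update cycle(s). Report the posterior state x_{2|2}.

step 1: x^-=[1.3100]  P^-=[0.8700]  H_jac=[2.6200]  S=[6.2720]  K=[0.3634]  nu=[-2.6761]  x^+=[0.3374]  P^+=[0.0416]
step 2: x^-=[0.3374]  P^-=[0.2816]  H_jac=[0.6749]  S=[0.4283]  K=[0.4438]  nu=[-1.4139]  x^+=[-0.2900]  P^+=[0.1973]

x_post = [-0.2900]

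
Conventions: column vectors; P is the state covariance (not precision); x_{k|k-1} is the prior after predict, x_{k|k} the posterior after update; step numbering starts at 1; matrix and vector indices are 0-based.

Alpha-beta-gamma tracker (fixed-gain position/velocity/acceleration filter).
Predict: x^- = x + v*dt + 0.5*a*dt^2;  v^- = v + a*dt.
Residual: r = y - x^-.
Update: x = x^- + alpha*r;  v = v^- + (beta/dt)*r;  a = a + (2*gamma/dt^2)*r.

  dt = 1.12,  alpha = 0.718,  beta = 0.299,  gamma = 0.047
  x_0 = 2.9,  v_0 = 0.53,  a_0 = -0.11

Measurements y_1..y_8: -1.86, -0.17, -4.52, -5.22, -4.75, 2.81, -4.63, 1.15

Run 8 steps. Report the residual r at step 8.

step 1: x_pred=3.4246  r=-5.2846  x^+=-0.3697  v^+=-1.0040  a^+=-0.5060
step 2: x_pred=-1.8116  r=1.6416  x^+=-0.6329  v^+=-1.1325  a^+=-0.3830
step 3: x_pred=-2.1415  r=-2.3785  x^+=-3.8493  v^+=-2.1964  a^+=-0.5612
step 4: x_pred=-6.6612  r=1.4412  x^+=-5.6264  v^+=-2.4402  a^+=-0.4532
step 5: x_pred=-8.6437  r=3.8937  x^+=-5.8480  v^+=-1.9083  a^+=-0.1614
step 6: x_pred=-8.0866  r=10.8966  x^+=-0.2629  v^+=0.8199  a^+=0.6551
step 7: x_pred=1.0663  r=-5.6963  x^+=-3.0237  v^+=0.0329  a^+=0.2283
step 8: x_pred=-2.8437  r=3.9937  x^+=0.0238  v^+=1.3547  a^+=0.5275

resid = 3.9937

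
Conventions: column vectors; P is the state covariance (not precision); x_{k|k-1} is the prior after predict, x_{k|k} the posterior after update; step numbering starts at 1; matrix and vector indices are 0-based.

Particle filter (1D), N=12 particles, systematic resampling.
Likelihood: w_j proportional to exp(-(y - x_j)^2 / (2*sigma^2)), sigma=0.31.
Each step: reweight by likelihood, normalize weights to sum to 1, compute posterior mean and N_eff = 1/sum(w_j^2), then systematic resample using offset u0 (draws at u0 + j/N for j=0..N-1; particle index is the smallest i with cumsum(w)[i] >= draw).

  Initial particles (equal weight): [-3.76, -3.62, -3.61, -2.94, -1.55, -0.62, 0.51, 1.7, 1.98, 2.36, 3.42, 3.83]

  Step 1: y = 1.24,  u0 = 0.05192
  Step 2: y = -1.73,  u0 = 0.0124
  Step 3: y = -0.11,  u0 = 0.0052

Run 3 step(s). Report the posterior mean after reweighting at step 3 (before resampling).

step 1: w=[0.0000, 0.0000, 0.0000, 0.0000, 0.0000, 0.0000, 0.1375, 0.7318, 0.1274, 0.0032, 0.0000, 0.0000]  mean=1.5741  Neff=1.7521  idx=[6, 6, 7, 7, 7, 7, 7, 7, 7, 7, 8, 8]
step 2: w=[0.5000, 0.5000, 0.0000, 0.0000, 0.0000, 0.0000, 0.0000, 0.0000, 0.0000, 0.0000, 0.0000, 0.0000]  mean=0.5100  Neff=2.0000  idx=[0, 0, 0, 0, 0, 0, 1, 1, 1, 1, 1, 1]
step 3: w=[0.0833, 0.0833, 0.0833, 0.0833, 0.0833, 0.0833, 0.0833, 0.0833, 0.0833, 0.0833, 0.0833, 0.0833]  mean=0.5100  Neff=12.0000  idx=[0, 1, 2, 3, 4, 5, 6, 7, 8, 9, 10, 11]

post_mean = 0.5100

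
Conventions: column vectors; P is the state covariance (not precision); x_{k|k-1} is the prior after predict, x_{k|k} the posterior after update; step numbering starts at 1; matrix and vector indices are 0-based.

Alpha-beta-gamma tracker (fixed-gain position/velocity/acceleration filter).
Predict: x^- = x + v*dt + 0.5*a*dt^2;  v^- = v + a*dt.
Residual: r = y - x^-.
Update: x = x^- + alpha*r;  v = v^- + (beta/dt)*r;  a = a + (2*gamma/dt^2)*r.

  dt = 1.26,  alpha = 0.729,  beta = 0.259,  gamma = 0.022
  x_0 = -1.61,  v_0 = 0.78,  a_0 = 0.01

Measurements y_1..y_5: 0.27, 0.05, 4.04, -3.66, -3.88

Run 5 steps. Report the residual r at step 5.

resid = -1.9732

step 1: x_pred=-0.6193  r=0.8893  x^+=0.0290  v^+=0.9754  a^+=0.0346
step 2: x_pred=1.2855  r=-1.2355  x^+=0.3848  v^+=0.7651  a^+=0.0004
step 3: x_pred=1.3491  r=2.6909  x^+=3.3108  v^+=1.3187  a^+=0.0750
step 4: x_pred=5.0319  r=-8.6919  x^+=-1.3045  v^+=-0.3735  a^+=-0.1659
step 5: x_pred=-1.9068  r=-1.9732  x^+=-3.3453  v^+=-0.9881  a^+=-0.2206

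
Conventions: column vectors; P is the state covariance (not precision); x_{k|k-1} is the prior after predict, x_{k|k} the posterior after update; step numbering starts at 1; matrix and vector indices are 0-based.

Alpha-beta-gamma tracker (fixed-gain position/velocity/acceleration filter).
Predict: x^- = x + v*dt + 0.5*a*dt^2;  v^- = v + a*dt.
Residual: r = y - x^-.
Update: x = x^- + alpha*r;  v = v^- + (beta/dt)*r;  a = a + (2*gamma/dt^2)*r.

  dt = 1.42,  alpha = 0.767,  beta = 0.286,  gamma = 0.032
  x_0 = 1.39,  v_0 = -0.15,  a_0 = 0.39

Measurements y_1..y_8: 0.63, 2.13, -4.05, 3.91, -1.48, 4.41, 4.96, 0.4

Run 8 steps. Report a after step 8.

step 1: x_pred=1.5702  r=-0.9402  x^+=0.8491  v^+=0.2144  a^+=0.3602
step 2: x_pred=1.5167  r=0.6133  x^+=1.9871  v^+=0.8494  a^+=0.3796
step 3: x_pred=3.5760  r=-7.6260  x^+=-2.2731  v^+=-0.1475  a^+=0.1376
step 4: x_pred=-2.3439  r=6.2539  x^+=2.4529  v^+=1.3075  a^+=0.3361
step 5: x_pred=4.6483  r=-6.1283  x^+=-0.0521  v^+=0.5504  a^+=0.1416
step 6: x_pred=0.8722  r=3.5378  x^+=3.5857  v^+=1.4640  a^+=0.2539
step 7: x_pred=5.9205  r=-0.9605  x^+=5.1838  v^+=1.6310  a^+=0.2234
step 8: x_pred=7.7250  r=-7.3250  x^+=2.1067  v^+=0.4729  a^+=-0.0091

a_post = -0.0091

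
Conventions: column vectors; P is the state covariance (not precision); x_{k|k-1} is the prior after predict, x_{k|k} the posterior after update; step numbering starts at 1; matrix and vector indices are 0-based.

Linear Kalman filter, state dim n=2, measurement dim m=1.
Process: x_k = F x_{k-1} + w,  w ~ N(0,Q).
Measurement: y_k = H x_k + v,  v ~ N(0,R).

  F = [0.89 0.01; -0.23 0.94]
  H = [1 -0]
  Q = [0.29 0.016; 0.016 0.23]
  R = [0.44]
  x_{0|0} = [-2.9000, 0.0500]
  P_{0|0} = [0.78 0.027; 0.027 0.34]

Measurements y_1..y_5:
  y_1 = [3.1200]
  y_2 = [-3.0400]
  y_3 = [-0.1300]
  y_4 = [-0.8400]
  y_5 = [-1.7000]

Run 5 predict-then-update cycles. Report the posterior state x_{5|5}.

step 1: x^-=[-2.5805, 0.7140]  P^-=[0.9084 -0.1179; -0.1179 0.5600]  S=[1.3484]  K=[0.6737; -0.0875]  nu=[5.7005]  x^+=[1.2598, 0.2154]  P^+=[0.2964 -0.0385; -0.0385 0.5497]
step 2: x^-=[1.1234, -0.0873]  P^-=[0.5242 -0.0716; -0.0716 0.7480]  S=[0.9642]  K=[0.5436; -0.0743]  nu=[-4.1634]  x^+=[-1.1400, 0.2220]  P^+=[0.2392 -0.0327; -0.0327 0.7427]
step 3: x^-=[-1.0124, 0.4708]  P^-=[0.4790 -0.0533; -0.0533 0.9130]  S=[0.9190]  K=[0.5212; -0.0579]  nu=[0.8824]  x^+=[-0.5525, 0.4197]  P^+=[0.2293 -0.0255; -0.0255 0.9100]
step 4: x^-=[-0.4875, 0.5216]  P^-=[0.4713 -0.0437; -0.0437 1.0572]  S=[0.9113]  K=[0.5172; -0.0479]  nu=[-0.3525]  x^+=[-0.6698, 0.5385]  P^+=[0.2276 -0.0211; -0.0211 1.0551]
step 5: x^-=[-0.5907, 0.6602]  P^-=[0.4700 -0.0383; -0.0383 1.1834]  S=[0.9100]  K=[0.5165; -0.0420]  nu=[-1.1093]  x^+=[-1.1636, 0.7069]  P^+=[0.2272 -0.0185; -0.0185 1.1818]

x_post = [-1.1636, 0.7069]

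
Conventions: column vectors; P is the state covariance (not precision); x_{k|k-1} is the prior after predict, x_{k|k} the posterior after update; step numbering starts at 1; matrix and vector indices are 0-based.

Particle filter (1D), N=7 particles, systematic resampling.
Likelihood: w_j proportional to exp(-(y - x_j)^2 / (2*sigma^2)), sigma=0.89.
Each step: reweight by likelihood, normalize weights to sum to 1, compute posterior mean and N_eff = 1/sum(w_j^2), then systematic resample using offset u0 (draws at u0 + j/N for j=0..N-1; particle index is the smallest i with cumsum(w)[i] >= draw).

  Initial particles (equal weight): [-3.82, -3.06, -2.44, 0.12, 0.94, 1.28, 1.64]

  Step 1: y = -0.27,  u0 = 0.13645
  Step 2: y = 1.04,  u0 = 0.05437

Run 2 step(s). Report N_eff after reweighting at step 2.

step 1: w=[0.0002, 0.0044, 0.0304, 0.5396, 0.2357, 0.1304, 0.0594]  mean=0.4622  Neff=2.7161  idx=[3, 3, 3, 3, 4, 5, 6]
step 2: w=[0.1149, 0.1149, 0.1149, 0.1149, 0.1949, 0.1891, 0.1562]  mean=0.7367  Neff=6.6225  idx=[0, 1, 2, 4, 4, 5, 6]

N_eff = 6.6225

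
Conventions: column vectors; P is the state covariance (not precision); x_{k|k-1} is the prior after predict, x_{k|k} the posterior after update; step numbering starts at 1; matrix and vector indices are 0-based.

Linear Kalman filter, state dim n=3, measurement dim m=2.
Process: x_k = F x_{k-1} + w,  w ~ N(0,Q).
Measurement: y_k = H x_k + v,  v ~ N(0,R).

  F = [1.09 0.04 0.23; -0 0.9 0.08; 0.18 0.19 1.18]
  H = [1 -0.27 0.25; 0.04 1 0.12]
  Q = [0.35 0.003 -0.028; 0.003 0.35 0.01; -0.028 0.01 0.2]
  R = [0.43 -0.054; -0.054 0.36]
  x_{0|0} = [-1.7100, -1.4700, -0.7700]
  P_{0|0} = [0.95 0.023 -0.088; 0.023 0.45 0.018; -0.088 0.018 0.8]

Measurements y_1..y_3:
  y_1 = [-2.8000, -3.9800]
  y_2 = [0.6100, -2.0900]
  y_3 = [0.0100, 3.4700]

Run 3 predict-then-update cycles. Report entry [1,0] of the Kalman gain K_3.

step 1: x^-=[-2.0998, -1.3846, -1.4957]  P^-=[1.4799 0.0526 0.2687; 0.0526 0.7222 0.1843; 0.2687 0.1843 1.3332]  S=[2.1270 -0.0227; -0.0227 1.1548]  K=[0.7222 0.1389; -0.0384 0.6456; 0.2630 0.3126]  nu=[-0.7001, -2.3319]  x^+=[-2.9294, -2.8633, -2.4088]  P^+=[0.3529 0.0184 -0.1795; 0.0184 0.2366 -0.0237; -0.1795 -0.0237 1.0770]
step 2: x^-=[-3.8616, -2.7696, -3.9138]  P^-=[0.7378 0.0288 0.0989; 0.0288 0.5451 0.1270; 0.0989 0.1270 1.6340]  S=[1.3264 -0.0537; -0.0537 0.9636]  K=[0.5733 0.1048; -0.0418 0.5804; 0.3712 0.3601]  nu=[4.7023, 1.3038]  x^+=[-1.0295, -2.2096, -1.6986]  P^+=[0.2978 0.0196 -0.2066; 0.0196 0.2156 -0.0430; -0.2066 -0.0430 1.3406]
step 3: x^-=[-1.6012, -2.1245, -2.6095]  P^-=[0.6724 0.0276 0.1219; 0.0276 0.5270 0.1273; 0.1219 0.1273 1.9784]  S=[1.2933 -0.0392; -0.0392 0.9505]  K=[0.5406 0.0950; -0.0468 0.5698; 0.4625 0.4079]  nu=[1.6899, 5.9717]  x^+=[-0.1201, 1.1988, 0.6076]  P^+=[0.2899 0.0208 -0.2279; 0.0208 0.2135 -0.0560; -0.2279 -0.0560 1.5584]

K[1,0] = -0.0468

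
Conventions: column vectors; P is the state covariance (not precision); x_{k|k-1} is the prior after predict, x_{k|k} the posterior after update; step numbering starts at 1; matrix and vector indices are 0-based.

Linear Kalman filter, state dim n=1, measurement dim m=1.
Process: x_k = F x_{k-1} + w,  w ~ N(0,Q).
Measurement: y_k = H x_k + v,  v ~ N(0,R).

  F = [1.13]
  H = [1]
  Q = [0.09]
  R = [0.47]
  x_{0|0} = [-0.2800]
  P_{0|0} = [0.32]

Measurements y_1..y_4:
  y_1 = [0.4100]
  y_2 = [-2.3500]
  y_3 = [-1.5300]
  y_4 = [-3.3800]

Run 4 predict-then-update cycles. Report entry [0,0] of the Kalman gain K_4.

K[0,0] = 0.4286

step 1: x^-=[-0.3164]  P^-=[0.4986]  S=[0.9686]  K=[0.5148]  nu=[0.7264]  x^+=[0.0575]  P^+=[0.2419]
step 2: x^-=[0.0650]  P^-=[0.3989]  S=[0.8689]  K=[0.4591]  nu=[-2.4150]  x^+=[-1.0437]  P^+=[0.2158]
step 3: x^-=[-1.1794]  P^-=[0.3655]  S=[0.8355]  K=[0.4375]  nu=[-0.3506]  x^+=[-1.3328]  P^+=[0.2056]
step 4: x^-=[-1.5061]  P^-=[0.3526]  S=[0.8226]  K=[0.4286]  nu=[-1.8739]  x^+=[-2.3092]  P^+=[0.2014]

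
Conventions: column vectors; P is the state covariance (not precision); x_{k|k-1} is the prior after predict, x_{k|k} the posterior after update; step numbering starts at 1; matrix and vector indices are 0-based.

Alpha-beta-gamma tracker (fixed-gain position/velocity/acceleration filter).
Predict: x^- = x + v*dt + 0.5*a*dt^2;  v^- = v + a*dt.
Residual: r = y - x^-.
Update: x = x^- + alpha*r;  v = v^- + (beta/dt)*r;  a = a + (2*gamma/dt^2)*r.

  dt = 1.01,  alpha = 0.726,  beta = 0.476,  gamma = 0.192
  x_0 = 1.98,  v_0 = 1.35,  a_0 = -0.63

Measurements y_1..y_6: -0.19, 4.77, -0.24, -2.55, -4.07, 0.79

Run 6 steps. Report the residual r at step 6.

resid = 9.5949

step 1: x_pred=3.0222  r=-3.2122  x^+=0.6901  v^+=-0.8002  a^+=-1.8392
step 2: x_pred=-1.0561  r=5.8261  x^+=3.1737  v^+=0.0880  a^+=0.3540
step 3: x_pred=3.4431  r=-3.6831  x^+=0.7692  v^+=-1.2903  a^+=-1.0325
step 4: x_pred=-1.0606  r=-1.4894  x^+=-2.1419  v^+=-3.0350  a^+=-1.5931
step 5: x_pred=-6.0198  r=1.9498  x^+=-4.6043  v^+=-3.7251  a^+=-0.8592
step 6: x_pred=-8.8049  r=9.5949  x^+=-1.8390  v^+=-0.0710  a^+=2.7527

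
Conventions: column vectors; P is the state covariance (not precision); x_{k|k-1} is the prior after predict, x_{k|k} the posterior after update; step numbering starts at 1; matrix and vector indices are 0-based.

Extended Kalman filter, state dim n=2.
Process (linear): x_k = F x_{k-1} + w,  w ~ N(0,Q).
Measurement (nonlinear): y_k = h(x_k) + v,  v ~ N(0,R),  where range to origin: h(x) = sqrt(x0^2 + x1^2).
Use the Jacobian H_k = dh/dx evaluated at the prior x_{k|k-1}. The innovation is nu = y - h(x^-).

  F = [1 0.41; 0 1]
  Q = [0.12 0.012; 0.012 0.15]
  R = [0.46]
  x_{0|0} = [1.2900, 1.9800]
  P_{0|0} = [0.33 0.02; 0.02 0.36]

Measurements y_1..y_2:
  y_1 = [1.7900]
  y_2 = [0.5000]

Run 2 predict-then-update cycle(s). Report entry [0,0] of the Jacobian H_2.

step 1: x^-=[2.1018, 1.9800]  P^-=[0.5269 0.1796; 0.1796 0.5100]  H_jac=[0.7279 0.6857]  S=[1.1582]  K=[0.4375; 0.4148]  nu=[-1.0976]  x^+=[1.6217, 1.5247]  P^+=[0.3053 -0.0306; -0.0306 0.3107]
step 2: x^-=[2.2468, 1.5247]  P^-=[0.4524 0.1088; 0.1088 0.4607]  H_jac=[0.8275 0.5615]  S=[1.0162]  K=[0.4285; 0.3432]  nu=[-2.2153]  x^+=[1.2975, 0.7644]  P^+=[0.2658 -0.0406; -0.0406 0.3410]

H_jac[0,0] = 0.8275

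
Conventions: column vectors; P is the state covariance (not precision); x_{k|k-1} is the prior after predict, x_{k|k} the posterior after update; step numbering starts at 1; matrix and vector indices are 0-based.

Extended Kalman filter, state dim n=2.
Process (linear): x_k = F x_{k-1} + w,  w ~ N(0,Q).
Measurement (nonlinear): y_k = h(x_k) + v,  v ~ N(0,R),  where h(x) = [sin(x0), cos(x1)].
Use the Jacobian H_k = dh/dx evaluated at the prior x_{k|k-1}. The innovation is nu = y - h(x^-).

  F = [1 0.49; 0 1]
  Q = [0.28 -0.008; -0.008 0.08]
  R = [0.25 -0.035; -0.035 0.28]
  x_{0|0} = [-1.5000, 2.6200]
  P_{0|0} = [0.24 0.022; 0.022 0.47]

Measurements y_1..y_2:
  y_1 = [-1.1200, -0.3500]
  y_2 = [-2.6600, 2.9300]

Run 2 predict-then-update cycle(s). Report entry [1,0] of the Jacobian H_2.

H_jac[1,0] = 0.0000

step 1: x^-=[-0.2162, 2.6200]  P^-=[0.6544 0.2443; 0.2443 0.5500]  H_jac=[0.9767 0.0000; 0.0000 -0.4983]  S=[0.8743 -0.1539; -0.1539 0.4165]  K=[0.7269 -0.0237; 0.1680 -0.5958]  nu=[-0.9055, 0.5170]  x^+=[-0.8866, 2.1598]  P^+=[0.1869 0.0644; 0.0644 0.3466]
step 2: x^-=[0.1717, 2.1598]  P^-=[0.6132 0.2262; 0.2262 0.4266]  H_jac=[0.9853 0.0000; 0.0000 -0.8315]  S=[0.8453 -0.2203; -0.2203 0.5750]  K=[0.6993 -0.0591; 0.1143 -0.5732]  nu=[-2.8308, 3.4855]  x^+=[-2.0142, -0.1615]  P^+=[0.1795 0.0494; 0.0494 0.1978]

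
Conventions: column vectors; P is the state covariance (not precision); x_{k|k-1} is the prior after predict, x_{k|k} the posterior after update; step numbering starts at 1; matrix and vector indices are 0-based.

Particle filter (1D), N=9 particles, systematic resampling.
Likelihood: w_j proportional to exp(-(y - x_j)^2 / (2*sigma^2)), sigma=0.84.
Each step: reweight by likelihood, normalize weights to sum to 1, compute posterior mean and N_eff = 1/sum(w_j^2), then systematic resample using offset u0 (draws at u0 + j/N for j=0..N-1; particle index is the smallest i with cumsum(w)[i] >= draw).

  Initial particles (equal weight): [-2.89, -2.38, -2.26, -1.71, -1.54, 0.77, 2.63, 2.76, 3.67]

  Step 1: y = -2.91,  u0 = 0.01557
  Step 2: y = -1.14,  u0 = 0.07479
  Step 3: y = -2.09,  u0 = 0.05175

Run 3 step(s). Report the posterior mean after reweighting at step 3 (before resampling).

post_mean = -2.1543

step 1: w=[0.3138, 0.2573, 0.2327, 0.1132, 0.0830, 0.0000, 0.0000, 0.0000, 0.0000]  mean=-2.3665  Neff=4.1925  idx=[0, 0, 0, 1, 1, 2, 2, 2, 3]
step 2: w=[0.0375, 0.0375, 0.0375, 0.1105, 0.1105, 0.1351, 0.1351, 0.1351, 0.2611]  mean=-2.2139  Neff=6.5977  idx=[1, 3, 4, 5, 6, 7, 8, 8, 8]
step 3: w=[0.0778, 0.1154, 0.1154, 0.1200, 0.1200, 0.1200, 0.1105, 0.1105, 0.1105]  mean=-2.1543  Neff=8.8895  idx=[0, 1, 2, 3, 4, 5, 6, 7, 8]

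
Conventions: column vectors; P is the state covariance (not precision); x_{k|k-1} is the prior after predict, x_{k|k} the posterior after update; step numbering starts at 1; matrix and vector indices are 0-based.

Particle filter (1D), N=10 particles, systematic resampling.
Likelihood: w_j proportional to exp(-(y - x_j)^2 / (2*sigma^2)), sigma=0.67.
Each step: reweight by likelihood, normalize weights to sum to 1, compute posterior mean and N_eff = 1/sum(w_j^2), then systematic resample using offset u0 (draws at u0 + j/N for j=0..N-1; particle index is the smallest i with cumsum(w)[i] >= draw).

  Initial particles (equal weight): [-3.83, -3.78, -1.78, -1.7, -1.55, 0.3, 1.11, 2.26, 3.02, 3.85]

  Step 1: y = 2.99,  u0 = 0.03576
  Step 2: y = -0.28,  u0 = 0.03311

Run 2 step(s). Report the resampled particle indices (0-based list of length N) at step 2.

resampled_idx = [0, 0, 0, 1, 1, 1, 1, 2, 2, 2]

step 1: w=[0.0000, 0.0000, 0.0000, 0.0000, 0.0000, 0.0002, 0.0097, 0.2748, 0.4970, 0.2183]  mean=2.9734  Neff=2.7005  idx=[7, 7, 7, 8, 8, 8, 8, 8, 9, 9]
step 2: w=[0.3294, 0.3294, 0.3294, 0.0023, 0.0023, 0.0023, 0.0023, 0.0023, 0.0000, 0.0000]  mean=2.2689  Neff=3.0715  idx=[0, 0, 0, 1, 1, 1, 1, 2, 2, 2]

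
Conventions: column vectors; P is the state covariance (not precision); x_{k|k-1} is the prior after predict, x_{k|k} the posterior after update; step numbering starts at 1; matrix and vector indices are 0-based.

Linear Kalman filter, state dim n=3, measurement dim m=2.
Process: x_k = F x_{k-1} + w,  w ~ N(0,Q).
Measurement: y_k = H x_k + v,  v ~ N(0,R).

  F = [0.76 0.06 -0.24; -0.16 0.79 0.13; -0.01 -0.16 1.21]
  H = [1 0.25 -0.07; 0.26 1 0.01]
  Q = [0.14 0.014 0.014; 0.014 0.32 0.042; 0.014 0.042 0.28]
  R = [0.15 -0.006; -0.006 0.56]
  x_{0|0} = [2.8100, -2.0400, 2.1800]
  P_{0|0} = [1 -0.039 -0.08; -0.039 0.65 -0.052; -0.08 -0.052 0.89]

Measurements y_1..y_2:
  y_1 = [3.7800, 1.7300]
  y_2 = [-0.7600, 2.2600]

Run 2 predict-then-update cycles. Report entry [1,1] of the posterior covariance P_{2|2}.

P_post[1,1] = 0.3045

step 1: x^-=[1.4900, -1.7778, 2.9361]  P^-=[0.7983 -0.1291 -0.3331; -0.1291 0.7688 0.0677; -0.3331 0.0677 1.6217]  S=[0.9840 0.2533; 0.2533 1.3154]  K=[0.8285 -0.1024; -0.0891 0.5766; -0.4588 0.0863]  nu=[2.9400, 3.0910]  x^+=[3.6093, -0.2575, 1.8539]  P^+=[0.1520 -0.1021 0.0227; -0.1021 0.3497 0.0310; 0.0227 0.0310 1.4248]
step 2: x^-=[2.2827, -0.5399, 2.2484]  P^-=[0.2927 -0.0952 -0.3675; -0.0952 0.5974 0.2449; -0.3675 0.2449 2.3622]  S=[0.4869 0.1029; 0.1029 1.1309]  K=[0.6213 -0.0767; -0.0321 0.5115; -1.0206 0.2458]  nu=[-2.7503, 2.1839]  x^+=[0.4065, 0.6652, 5.5923]  P^+=[0.1079 -0.0741 -0.0612; -0.0741 0.3045 0.1413; -0.0612 0.1413 1.8383]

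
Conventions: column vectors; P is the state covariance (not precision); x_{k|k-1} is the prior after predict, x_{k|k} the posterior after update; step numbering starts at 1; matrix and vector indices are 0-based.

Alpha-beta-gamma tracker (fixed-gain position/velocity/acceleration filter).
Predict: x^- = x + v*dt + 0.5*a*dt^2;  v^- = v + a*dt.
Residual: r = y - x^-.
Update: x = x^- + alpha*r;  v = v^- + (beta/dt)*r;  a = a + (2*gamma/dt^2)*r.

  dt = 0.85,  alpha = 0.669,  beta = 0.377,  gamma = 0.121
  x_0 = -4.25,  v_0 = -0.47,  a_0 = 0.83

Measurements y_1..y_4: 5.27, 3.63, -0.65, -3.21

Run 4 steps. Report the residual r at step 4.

step 1: x_pred=-4.3497  r=9.6197  x^+=2.0859  v^+=4.5021  a^+=4.0521
step 2: x_pred=7.3765  r=-3.7465  x^+=4.8701  v^+=6.2847  a^+=2.7972
step 3: x_pred=11.2226  r=-11.8726  x^+=3.2798  v^+=3.3965  a^+=-1.1795
step 4: x_pred=5.7407  r=-8.9507  x^+=-0.2473  v^+=-1.5760  a^+=-4.1775

resid = -8.9507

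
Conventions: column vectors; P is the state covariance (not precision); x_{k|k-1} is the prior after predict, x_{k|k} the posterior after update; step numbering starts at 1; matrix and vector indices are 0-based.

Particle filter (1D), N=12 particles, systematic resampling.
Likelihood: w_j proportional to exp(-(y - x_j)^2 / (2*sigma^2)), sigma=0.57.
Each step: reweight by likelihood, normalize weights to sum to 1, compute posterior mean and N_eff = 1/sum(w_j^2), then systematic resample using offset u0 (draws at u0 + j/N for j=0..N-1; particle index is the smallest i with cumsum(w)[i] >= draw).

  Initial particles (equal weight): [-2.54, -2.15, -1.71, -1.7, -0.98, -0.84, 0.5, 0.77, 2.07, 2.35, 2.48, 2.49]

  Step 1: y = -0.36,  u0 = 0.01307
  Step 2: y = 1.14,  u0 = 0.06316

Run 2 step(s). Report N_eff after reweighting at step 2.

step 1: w=[0.0004, 0.0039, 0.0328, 0.0342, 0.2996, 0.3798, 0.1735, 0.0759, 0.0001, 0.0000, 0.0000, 0.0000]  mean=-0.5908  Neff=3.6750  idx=[2, 4, 4, 4, 4, 5, 5, 5, 5, 6, 6, 7]
step 2: w=[0.0000, 0.0005, 0.0005, 0.0005, 0.0005, 0.0013, 0.0013, 0.0013, 0.0013, 0.2819, 0.2819, 0.4290]  mean=0.6059  Neff=2.9156  idx=[9, 9, 9, 10, 10, 10, 10, 11, 11, 11, 11, 11]

N_eff = 2.9156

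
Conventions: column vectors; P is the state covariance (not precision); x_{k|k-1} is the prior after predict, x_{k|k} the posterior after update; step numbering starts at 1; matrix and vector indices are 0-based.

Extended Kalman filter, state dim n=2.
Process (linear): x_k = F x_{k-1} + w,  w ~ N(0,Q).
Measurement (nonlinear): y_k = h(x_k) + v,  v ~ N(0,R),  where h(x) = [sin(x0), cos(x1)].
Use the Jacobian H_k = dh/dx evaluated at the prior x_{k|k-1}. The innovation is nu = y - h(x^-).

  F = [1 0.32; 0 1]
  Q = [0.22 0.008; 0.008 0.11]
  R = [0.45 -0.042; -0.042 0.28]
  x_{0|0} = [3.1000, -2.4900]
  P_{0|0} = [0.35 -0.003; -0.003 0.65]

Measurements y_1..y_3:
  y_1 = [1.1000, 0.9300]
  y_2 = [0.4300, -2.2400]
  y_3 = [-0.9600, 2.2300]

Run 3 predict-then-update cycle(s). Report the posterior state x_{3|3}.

step 1: x^-=[2.3032, -2.4900]  P^-=[0.6346 0.2130; 0.2130 0.7600]  H_jac=[-0.6687 0.0000; 0.0000 0.6065]  S=[0.7338 -0.1284; -0.1284 0.5595]  K=[-0.5604 0.1023; -0.0521 0.8118]  nu=[0.3564, 1.7251]  x^+=[2.2799, -1.1081]  P^+=[0.3836 0.0860; 0.0860 0.3784]
step 2: x^-=[1.9253, -1.1081]  P^-=[0.6974 0.2151; 0.2151 0.4884]  H_jac=[-0.3471 0.0000; 0.0000 0.8949]  S=[0.5340 -0.1088; -0.1088 0.6711]  K=[-0.4084 0.2206; -0.0074 0.6501]  nu=[-0.5078, -2.6864]  x^+=[1.5400, -2.8507]  P^+=[0.5561 0.0882; 0.0882 0.2038]
step 3: x^-=[0.6277, -2.8507]  P^-=[0.8534 0.1614; 0.1614 0.3138]  H_jac=[0.8094 0.0000; 0.0000 0.2868]  S=[1.0090 -0.0045; -0.0045 0.3058]  K=[0.6852 0.1615; 0.1308 0.2962]  nu=[-1.5473, 3.1880]  x^+=[0.0824, -2.1087]  P^+=[0.3726 0.0573; 0.0573 0.2700]

x_post = [0.0824, -2.1087]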